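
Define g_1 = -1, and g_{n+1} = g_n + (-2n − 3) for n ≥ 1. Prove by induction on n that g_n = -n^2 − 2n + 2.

Base case: g_1 = -1, and -1^2 − 2·1 + 2 = -1.
Assume g_k = -k^2 − 2k + 2.
Then g_{k+1} = g_k + (-2k − 3) = (-k^2 − 2k + 2) + (-2k − 3) = -k^2 − 4k − 1,
and -(k+1)^2 − 2·(k+1) + 2 = -k^2 − 4k − 1.
Hence g_n = -n^2 − 2n + 2 for every n ≥ 1, by induction.

g_n = -n^2 − 2n + 2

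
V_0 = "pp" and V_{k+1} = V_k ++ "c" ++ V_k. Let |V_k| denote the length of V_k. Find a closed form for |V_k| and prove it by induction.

Claim: |V_k| = 3·2^k − 1.

Base case: |V_0| = 2, and 3·2^0 − 1 = 2.
Assume |V_j| = 3·2^j − 1.
Then |V_{j+1}| = |V_j| + 1 + |V_j| = 2|V_j| + 1 = 2(3·2^j − 1) + 1 = 3·2^{j+1} − 2 + 1 = 3·2^{j+1} − 1.
By induction, |V_k| = 3·2^k − 1 for all k ≥ 0.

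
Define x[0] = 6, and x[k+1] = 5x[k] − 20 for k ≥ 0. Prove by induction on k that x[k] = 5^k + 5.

Base case: x[0] = 6, and 5^0 + 5 = 1 + 5 = 6.
Assume x[r] = 5^r + 5 for some r ≥ 0.
Then x[r+1] = 5x[r] − 20 = 5·(5^r + 5) − 20 = 5^{r+1} + 25 − 20 = 5^{r+1} + 5.
By induction, x[k] = 5^k + 5 for all k ≥ 0.

x[k] = 5^k + 5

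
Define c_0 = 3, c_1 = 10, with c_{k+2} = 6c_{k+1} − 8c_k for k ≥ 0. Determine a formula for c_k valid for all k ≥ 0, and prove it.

Claim: c_k = 2^k + 2·4^k.

Base cases: c_0 = 3 and 2^0 + 2·4^0 = 3; c_1 = 10 and 2^1 + 2·4^1 = 10.
Assume c_j = 2^j + 2·4^j for all 0 ≤ j ≤ m, where m ≥ 1.
Then c_{m+1} = 6c_m − 8c_{m−1} = 6·(2^m + 2·4^m) − 8·(2^{m−1} + 2·4^{m−1}) = (6·2 − 8)2^{m−1} + 2·(6·4 − 8)4^{m−1} = 4·2^{m−1} + 32·4^{m−1} = 2^{m+1} + 2·4^{m+1}.
Hence c_k = 2^k + 2·4^k for every k ≥ 0, by strong induction.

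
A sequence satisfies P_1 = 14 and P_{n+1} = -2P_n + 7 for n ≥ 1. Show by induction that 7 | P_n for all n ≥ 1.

Base case: P_1 = 14 = 7·2, so 7 | P_1.
Assume 7 | P_j, so P_j = 7t for some integer t.
Then P_{j+1} = -2P_j + 7 = -2·(7t) + 7 = 7(-2t + 1), so 7 | P_{j+1}.
So the property holds for j+1, and by induction 7 | P_n for all n ≥ 1.

7 | P_n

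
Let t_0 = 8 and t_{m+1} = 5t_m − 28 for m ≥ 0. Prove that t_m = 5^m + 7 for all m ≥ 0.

Base case: t_0 = 8, and 5^0 + 7 = 1 + 7 = 8.
Assume t_r = 5^r + 7 for some r ≥ 0.
Then t_{r+1} = 5t_r − 28 = 5·(5^r + 7) − 28 = 5^{r+1} + 35 − 28 = 5^{r+1} + 7.
So the formula holds for r+1, and by induction t_m = 5^m + 7 for all m ≥ 0.

t_m = 5^m + 7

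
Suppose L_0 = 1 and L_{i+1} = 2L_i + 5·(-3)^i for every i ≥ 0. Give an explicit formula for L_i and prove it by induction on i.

Claim: L_i = 2·2^i − (-3)^i.

Base case: L_0 = 1, and 2·2^0 − (-3)^0 = 2 − 1 = 1.
Assume L_m = 2·2^m − (-3)^m for some m ≥ 0.
Then L_{m+1} = 2L_m + 5·(-3)^m = 2·(2·2^m − (-3)^m) + 5·(-3)^m = 2·2^{m+1} − 2·(-3)^m + 5·(-3)^m = 2·2^{m+1} + 3·(-3)^m = 2·2^{m+1} − (-3)^{m+1}.
So the formula holds for m+1, and by induction L_i = 2·2^i − (-3)^i for all i ≥ 0.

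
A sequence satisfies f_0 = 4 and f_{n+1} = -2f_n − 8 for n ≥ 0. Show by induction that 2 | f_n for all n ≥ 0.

Base case: f_0 = 4 = 2·2, so 2 | f_0.
Assume 2 | f_r, so f_r = 2t for some integer t.
Then f_{r+1} = -2f_r − 8 = -2·(2t) − 8 = 2(-2t − 4), so 2 | f_{r+1}.
This completes the inductive step, so 2 | f_n for all n ≥ 0.

2 | f_n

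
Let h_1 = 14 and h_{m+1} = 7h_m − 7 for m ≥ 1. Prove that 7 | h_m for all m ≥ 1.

Base case: h_1 = 14 = 7·2, so 7 | h_1.
Assume 7 | h_r, so h_r = 7t for some integer t.
Then h_{r+1} = 7h_r − 7 = 7·(7t) − 7 = 7(7t − 1), so 7 | h_{r+1}.
So the property holds for r+1, and by induction 7 | h_m for all m ≥ 1.

7 | h_m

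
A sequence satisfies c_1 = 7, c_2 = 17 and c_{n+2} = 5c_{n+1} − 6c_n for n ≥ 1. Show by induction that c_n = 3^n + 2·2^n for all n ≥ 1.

Base cases: c_1 = 7 and 3^1 + 2·2^1 = 7; c_2 = 17 and 3^2 + 2·2^2 = 17.
Assume c_j = 3^j + 2·2^j for all 1 ≤ j ≤ m, where m ≥ 2.
Then c_{m+1} = 5c_m − 6c_{m−1} = 5·(3^m + 2·2^m) − 6·(3^{m−1} + 2·2^{m−1}) = (5·3 − 6)3^{m−1} + 2·(5·2 − 6)2^{m−1} = 9·3^{m−1} + 8·2^{m−1} = 3^{m+1} + 2·2^{m+1}.
So the formula holds for m+1, and by strong induction c_n = 3^n + 2·2^n for all n ≥ 1.

c_n = 3^n + 2·2^n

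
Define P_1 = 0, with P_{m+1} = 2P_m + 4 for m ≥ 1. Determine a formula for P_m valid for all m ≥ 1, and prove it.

Claim: P_m = 2^{m+1} − 4.

Base case: P_1 = 0, and 2^{1+1} − 4 = 4 − 4 = 0.
Assume P_r = 2^{r+1} − 4 for some r ≥ 1.
Then P_{r+1} = 2P_r + 4 = 2·(2^{r+1} − 4) + 4 = 2^{r+2} − 8 + 4 = 2^{r+2} − 4.
Hence P_m = 2^{m+1} − 4 for every m ≥ 1, by induction.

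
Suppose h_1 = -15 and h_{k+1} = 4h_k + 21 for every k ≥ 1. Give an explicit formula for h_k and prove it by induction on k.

Claim: h_k = -2·4^k − 7.

Base case: h_1 = -15, and -2·4^1 − 7 = -8 − 7 = -15.
Assume h_r = -2·4^r − 7 for some r ≥ 1.
Then h_{r+1} = 4h_r + 21 = 4·(-2·4^r − 7) + 21 = -8·4^r − 28 + 21 = -2·4^{r+1} − 7.
By induction, h_k = -2·4^k − 7 for all k ≥ 1.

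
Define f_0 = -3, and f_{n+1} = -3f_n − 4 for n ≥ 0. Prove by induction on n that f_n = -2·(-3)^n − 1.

Base case: f_0 = -3, and -2·(-3)^0 − 1 = -2 − 1 = -3.
Assume f_k = -2·(-3)^k − 1 for some k ≥ 0.
Then f_{k+1} = -3f_k − 4 = -3·(-2·(-3)^k − 1) − 4 = 6·(-3)^k + 3 − 4 = -2·(-3)^{k+1} − 1.
By induction, f_n = -2·(-3)^n − 1 for all n ≥ 0.

f_n = -2·(-3)^n − 1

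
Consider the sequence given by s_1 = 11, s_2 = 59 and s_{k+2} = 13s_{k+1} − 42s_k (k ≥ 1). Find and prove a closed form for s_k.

Claim: s_k = 3·6^k − 7^k.

Base cases: s_1 = 11 and 3·6^1 − 7^1 = 11; s_2 = 59 and 3·6^2 − 7^2 = 59.
Assume s_i = 3·6^i − 7^i for all 1 ≤ i ≤ j, where j ≥ 2.
Then s_{j+1} = 13s_j − 42s_{j−1} = 13·(3·6^j − 7^j) − 42·(3·6^{j−1} − 7^{j−1}) = 3·(13·6 − 42)6^{j−1} − (13·7 − 42)7^{j−1} = 108·6^{j−1} − 49·7^{j−1} = 3·6^{j+1} − 7^{j+1}.
Hence s_k = 3·6^k − 7^k for every k ≥ 1, by strong induction.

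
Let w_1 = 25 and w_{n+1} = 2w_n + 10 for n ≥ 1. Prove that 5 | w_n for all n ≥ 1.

Base case: w_1 = 25 = 5·5, so 5 | w_1.
Assume 5 | w_r, so w_r = 5t for some integer t.
Then w_{r+1} = 2w_r + 10 = 2·(5t) + 10 = 5(2t + 2), so 5 | w_{r+1}.
By induction, 5 | w_n for all n ≥ 1.

5 | w_n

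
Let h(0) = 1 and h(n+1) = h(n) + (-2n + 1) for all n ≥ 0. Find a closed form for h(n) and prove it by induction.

Claim: h(n) = -n^2 + 2n + 1.

Base case: h(0) = 1, and -0^2 + 2·0 + 1 = 1.
Assume h(k) = -k^2 + 2k + 1.
Then h(k+1) = h(k) + (-2k + 1) = (-k^2 + 2k + 1) + (-2k + 1) = -k^2 + 2,
and -(k+1)^2 + 2·(k+1) + 1 = -k^2 + 2.
By induction, h(n) = -n^2 + 2n + 1 for all n ≥ 0.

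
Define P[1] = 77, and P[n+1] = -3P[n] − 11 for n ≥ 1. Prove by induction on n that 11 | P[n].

Base case: P[1] = 77 = 11·7, so 11 | P[1].
Assume 11 | P[m], so P[m] = 11t for some integer t.
Then P[m+1] = -3P[m] − 11 = -3·(11t) − 11 = 11(-3t − 1), so 11 | P[m+1].
Hence 11 | P[n] for every n ≥ 1, by induction.

11 | P[n]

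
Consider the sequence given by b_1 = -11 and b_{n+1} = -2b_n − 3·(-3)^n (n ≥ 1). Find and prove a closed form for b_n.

Claim: b_n = (-2)^n + 3·(-3)^n.

Base case: b_1 = -11, and (-2)^1 + 3·(-3)^1 = -2 − 9 = -11.
Assume b_k = (-2)^k + 3·(-3)^k for some k ≥ 1.
Then b_{k+1} = -2b_k − 3·(-3)^k = -2·((-2)^k + 3·(-3)^k) − 3·(-3)^k = (-2)^{k+1} − 6·(-3)^k − 3·(-3)^k = (-2)^{k+1} − 9·(-3)^k = (-2)^{k+1} + 3·(-3)^{k+1}.
Hence b_n = (-2)^n + 3·(-3)^n for every n ≥ 1, by induction.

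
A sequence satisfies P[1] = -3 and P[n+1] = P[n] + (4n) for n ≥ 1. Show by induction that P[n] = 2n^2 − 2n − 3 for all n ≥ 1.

Base case: P[1] = -3, and 2·1^2 − 2·1 − 3 = -3.
Assume P[k] = 2k^2 − 2k − 3.
Then P[k+1] = P[k] + (4k) = (2k^2 − 2k − 3) + (4k) = 2k^2 + 2k − 3,
and 2·(k+1)^2 − 2·(k+1) − 3 = 2k^2 + 2k − 3.
By induction, P[n] = 2n^2 − 2n − 3 for all n ≥ 1.

P[n] = 2n^2 − 2n − 3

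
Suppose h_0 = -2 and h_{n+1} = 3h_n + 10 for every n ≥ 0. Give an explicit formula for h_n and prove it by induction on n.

Claim: h_n = 3^{n+1} − 5.

Base case: h_0 = -2, and 3^{0+1} − 5 = 3 − 5 = -2.
Assume h_m = 3^{m+1} − 5 for some m ≥ 0.
Then h_{m+1} = 3h_m + 10 = 3·(3^{m+1} − 5) + 10 = 3^{m+2} − 15 + 10 = 3^{m+2} − 5.
This completes the inductive step, so h_n = 3^{n+1} − 5 for all n ≥ 0.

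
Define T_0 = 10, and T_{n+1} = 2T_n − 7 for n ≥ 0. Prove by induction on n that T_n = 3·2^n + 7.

Base case: T_0 = 10, and 3·2^0 + 7 = 3 + 7 = 10.
Assume T_k = 3·2^k + 7 for some k ≥ 0.
Then T_{k+1} = 2T_k − 7 = 2·(3·2^k + 7) − 7 = 6·2^k + 14 − 7 = 3·2^{k+1} + 7.
This completes the inductive step, so T_n = 3·2^n + 7 for all n ≥ 0.

T_n = 3·2^n + 7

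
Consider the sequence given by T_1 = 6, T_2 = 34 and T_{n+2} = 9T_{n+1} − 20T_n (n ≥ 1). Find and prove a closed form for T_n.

Claim: T_n = -4^n + 2·5^n.

Base cases: T_1 = 6 and -4^1 + 2·5^1 = 6; T_2 = 34 and -4^2 + 2·5^2 = 34.
Assume T_j = -4^j + 2·5^j for all 1 ≤ j ≤ m, where m ≥ 2.
Then T_{m+1} = 9T_m − 20T_{m−1} = 9·(-4^m + 2·5^m) − 20·(-4^{m−1} + 2·5^{m−1}) = -(9·4 − 20)4^{m−1} + 2·(9·5 − 20)5^{m−1} = -16·4^{m−1} + 50·5^{m−1} = -4^{m+1} + 2·5^{m+1}.
So the formula holds for m+1, and by strong induction T_n = -4^n + 2·5^n for all n ≥ 1.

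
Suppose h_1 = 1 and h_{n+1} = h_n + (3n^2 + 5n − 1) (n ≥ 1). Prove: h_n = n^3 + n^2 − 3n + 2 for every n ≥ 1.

Base case: h_1 = 1, and 1^3 + 1^2 − 3·1 + 2 = 1.
Assume h_k = k^3 + k^2 − 3k + 2.
Then h_{k+1} = h_k + (3k^2 + 5k − 1) = (k^3 + k^2 − 3k + 2) + (3k^2 + 5k − 1) = k^3 + 4k^2 + 2k + 1,
and (k+1)^3 + (k+1)^2 − 3·(k+1) + 2 = k^3 + 4k^2 + 2k + 1.
This completes the inductive step, so h_n = n^3 + n^2 − 3n + 2 for all n ≥ 1.

h_n = n^3 + n^2 − 3n + 2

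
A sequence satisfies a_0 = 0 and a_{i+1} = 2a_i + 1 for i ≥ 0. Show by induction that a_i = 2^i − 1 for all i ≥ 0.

Base case: a_0 = 0, and 2^0 − 1 = 1 − 1 = 0.
Assume a_j = 2^j − 1 for some j ≥ 0.
Then a_{j+1} = 2a_j + 1 = 2·(2^j − 1) + 1 = 2^{j+1} − 2 + 1 = 2^{j+1} − 1.
So the formula holds for j+1, and by induction a_i = 2^i − 1 for all i ≥ 0.

a_i = 2^i − 1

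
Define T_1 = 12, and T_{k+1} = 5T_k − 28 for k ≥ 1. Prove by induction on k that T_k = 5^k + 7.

Base case: T_1 = 12, and 5^1 + 7 = 5 + 7 = 12.
Assume T_r = 5^r + 7 for some r ≥ 1.
Then T_{r+1} = 5T_r − 28 = 5·(5^r + 7) − 28 = 5^{r+1} + 35 − 28 = 5^{r+1} + 7.
This completes the inductive step, so T_k = 5^k + 7 for all k ≥ 1.

T_k = 5^k + 7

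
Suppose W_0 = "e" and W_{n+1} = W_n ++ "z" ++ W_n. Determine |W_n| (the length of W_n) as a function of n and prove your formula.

Claim: |W_n| = 2^{n+1} − 1.

Base case: |W_0| = 1, and 2^{0+1} − 1 = 1.
Assume |W_j| = 2^{j+1} − 1.
Then |W_{j+1}| = |W_j| + 1 + |W_j| = 2|W_j| + 1 = 2(2^{j+1} − 1) + 1 = 2^{j+2} − 2 + 1 = 2^{j+2} − 1.
This completes the inductive step, so |W_n| = 2^{n+1} − 1 for all n ≥ 0.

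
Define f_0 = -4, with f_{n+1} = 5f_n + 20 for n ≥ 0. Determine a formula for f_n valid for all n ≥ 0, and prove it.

Claim: f_n = 5^n − 5.

Base case: f_0 = -4, and 5^0 − 5 = 1 − 5 = -4.
Assume f_j = 5^j − 5 for some j ≥ 0.
Then f_{j+1} = 5f_j + 20 = 5·(5^j − 5) + 20 = 5^{j+1} − 25 + 20 = 5^{j+1} − 5.
This completes the inductive step, so f_n = 5^n − 5 for all n ≥ 0.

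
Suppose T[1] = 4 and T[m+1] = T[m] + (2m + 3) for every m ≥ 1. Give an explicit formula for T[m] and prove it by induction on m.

Claim: T[m] = m^2 + 2m + 1.

Base case: T[1] = 4, and 1^2 + 2·1 + 1 = 4.
Assume T[j] = j^2 + 2j + 1.
Then T[j+1] = T[j] + (2j + 3) = (j^2 + 2j + 1) + (2j + 3) = j^2 + 4j + 4,
and (j+1)^2 + 2·(j+1) + 1 = j^2 + 4j + 4.
Hence T[m] = m^2 + 2m + 1 for every m ≥ 1, by induction.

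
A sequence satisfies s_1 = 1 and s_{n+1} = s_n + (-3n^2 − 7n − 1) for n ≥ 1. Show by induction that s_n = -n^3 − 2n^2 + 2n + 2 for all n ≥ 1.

Base case: s_1 = 1, and -1^3 − 2·1^2 + 2·1 + 2 = 1.
Assume s_j = -j^3 − 2j^2 + 2j + 2.
Then s_{j+1} = s_j + (-3j^2 − 7j − 1) = (-j^3 − 2j^2 + 2j + 2) + (-3j^2 − 7j − 1) = -j^3 − 5j^2 − 5j + 1,
and -(j+1)^3 − 2·(j+1)^2 + 2·(j+1) + 2 = -j^3 − 5j^2 − 5j + 1.
Hence s_n = -n^3 − 2n^2 + 2n + 2 for every n ≥ 1, by induction.

s_n = -n^3 − 2n^2 + 2n + 2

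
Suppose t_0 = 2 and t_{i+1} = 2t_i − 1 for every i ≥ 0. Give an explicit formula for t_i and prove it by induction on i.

Claim: t_i = 2^i + 1.

Base case: t_0 = 2, and 2^0 + 1 = 1 + 1 = 2.
Assume t_k = 2^k + 1 for some k ≥ 0.
Then t_{k+1} = 2t_k − 1 = 2·(2^k + 1) − 1 = 2^{k+1} + 2 − 1 = 2^{k+1} + 1.
By induction, t_i = 2^i + 1 for all i ≥ 0.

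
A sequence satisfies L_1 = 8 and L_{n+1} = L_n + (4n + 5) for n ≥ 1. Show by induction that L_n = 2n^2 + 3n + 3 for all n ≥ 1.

Base case: L_1 = 8, and 2·1^2 + 3·1 + 3 = 8.
Assume L_j = 2j^2 + 3j + 3.
Then L_{j+1} = L_j + (4j + 5) = (2j^2 + 3j + 3) + (4j + 5) = 2j^2 + 7j + 8,
and 2·(j+1)^2 + 3·(j+1) + 3 = 2j^2 + 7j + 8.
By induction, L_n = 2n^2 + 3n + 3 for all n ≥ 1.

L_n = 2n^2 + 3n + 3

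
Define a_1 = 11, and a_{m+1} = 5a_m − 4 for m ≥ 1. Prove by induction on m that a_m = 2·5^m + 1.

Base case: a_1 = 11, and 2·5^1 + 1 = 10 + 1 = 11.
Assume a_j = 2·5^j + 1 for some j ≥ 1.
Then a_{j+1} = 5a_j − 4 = 5·(2·5^j + 1) − 4 = 10·5^j + 5 − 4 = 2·5^{j+1} + 1.
Hence a_m = 2·5^m + 1 for every m ≥ 1, by induction.

a_m = 2·5^m + 1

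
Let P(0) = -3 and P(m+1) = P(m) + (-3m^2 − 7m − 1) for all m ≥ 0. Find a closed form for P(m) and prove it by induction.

Claim: P(m) = -m^3 − 2m^2 + 2m − 3.

Base case: P(0) = -3, and -0^3 − 2·0^2 + 2·0 − 3 = -3.
Assume P(k) = -k^3 − 2k^2 + 2k − 3.
Then P(k+1) = P(k) + (-3k^2 − 7k − 1) = (-k^3 − 2k^2 + 2k − 3) + (-3k^2 − 7k − 1) = -k^3 − 5k^2 − 5k − 4,
and -(k+1)^3 − 2·(k+1)^2 + 2·(k+1) − 3 = -k^3 − 5k^2 − 5k − 4.
By induction, P(m) = -m^3 − 2m^2 + 2m − 3 for all m ≥ 0.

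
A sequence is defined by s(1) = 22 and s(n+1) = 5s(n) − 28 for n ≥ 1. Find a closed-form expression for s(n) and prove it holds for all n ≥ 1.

Claim: s(n) = 3·5^n + 7.

Base case: s(1) = 22, and 3·5^1 + 7 = 15 + 7 = 22.
Assume s(m) = 3·5^m + 7 for some m ≥ 1.
Then s(m+1) = 5s(m) − 28 = 5·(3·5^m + 7) − 28 = 15·5^m + 35 − 28 = 3·5^{m+1} + 7.
Hence s(n) = 3·5^n + 7 for every n ≥ 1, by induction.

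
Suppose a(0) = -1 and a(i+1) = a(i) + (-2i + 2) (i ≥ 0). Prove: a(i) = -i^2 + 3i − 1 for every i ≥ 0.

Base case: a(0) = -1, and -0^2 + 3·0 − 1 = -1.
Assume a(r) = -r^2 + 3r − 1.
Then a(r+1) = a(r) + (-2r + 2) = (-r^2 + 3r − 1) + (-2r + 2) = -r^2 + r + 1,
and -(r+1)^2 + 3·(r+1) − 1 = -r^2 + r + 1.
This completes the inductive step, so a(i) = -i^2 + 3i − 1 for all i ≥ 0.

a(i) = -i^2 + 3i − 1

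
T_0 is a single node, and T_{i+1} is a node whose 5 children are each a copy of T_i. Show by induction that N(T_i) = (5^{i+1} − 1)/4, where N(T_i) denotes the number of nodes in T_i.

Base case: N(T_0) = 1, and (5^{0+1} − 1)/4 = 1.
Assume N(T_r) = (5^{r+1} − 1)/4.
Then N(T_{r+1}) = 1 + 5N(T_r) = 1 + 5·(5^{r+1} − 1)/4 = 1 + (5^{r+2} − 5)/4 = (4 + 5^{r+2} − 5)/4 = (5^{r+2} − 1)/4.
This completes the inductive step, so N(T_i) = (5^{i+1} − 1)/4 for all i ≥ 0.

N(T_i) = (5^{i+1} − 1)/4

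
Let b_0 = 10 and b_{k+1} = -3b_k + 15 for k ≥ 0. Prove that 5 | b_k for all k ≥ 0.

Base case: b_0 = 10 = 5·2, so 5 | b_0.
Assume 5 | b_r, so b_r = 5t for some integer t.
Then b_{r+1} = -3b_r + 15 = -3·(5t) + 15 = 5(-3t + 3), so 5 | b_{r+1}.
This completes the inductive step, so 5 | b_k for all k ≥ 0.

5 | b_k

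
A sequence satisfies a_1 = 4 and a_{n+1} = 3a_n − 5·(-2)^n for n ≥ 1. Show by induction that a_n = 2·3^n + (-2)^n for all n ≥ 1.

Base case: a_1 = 4, and 2·3^1 + (-2)^1 = 6 − 2 = 4.
Assume a_r = 2·3^r + (-2)^r for some r ≥ 1.
Then a_{r+1} = 3a_r − 5·(-2)^r = 3·(2·3^r + (-2)^r) − 5·(-2)^r = 2·3^{r+1} + 3·(-2)^r − 5·(-2)^r = 2·3^{r+1} − 2·(-2)^r = 2·3^{r+1} + (-2)^{r+1}.
By induction, a_n = 2·3^n + (-2)^n for all n ≥ 1.

a_n = 2·3^n + (-2)^n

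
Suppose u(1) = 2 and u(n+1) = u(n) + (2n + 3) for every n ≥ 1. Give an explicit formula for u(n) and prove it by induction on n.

Claim: u(n) = n^2 + 2n − 1.

Base case: u(1) = 2, and 1^2 + 2·1 − 1 = 2.
Assume u(k) = k^2 + 2k − 1.
Then u(k+1) = u(k) + (2k + 3) = (k^2 + 2k − 1) + (2k + 3) = k^2 + 4k + 2,
and (k+1)^2 + 2·(k+1) − 1 = k^2 + 4k + 2.
Hence u(n) = n^2 + 2n − 1 for every n ≥ 1, by induction.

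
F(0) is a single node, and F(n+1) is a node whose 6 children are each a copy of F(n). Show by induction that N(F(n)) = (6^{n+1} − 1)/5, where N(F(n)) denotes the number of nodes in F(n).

Base case: N(F(0)) = 1, and (6^{0+1} − 1)/5 = 1.
Assume N(F(k)) = (6^{k+1} − 1)/5.
Then N(F(k+1)) = 1 + 6N(F(k)) = 1 + 6·(6^{k+1} − 1)/5 = 1 + (6^{k+2} − 6)/5 = (5 + 6^{k+2} − 6)/5 = (6^{k+2} − 1)/5.
This completes the inductive step, so N(F(n)) = (6^{n+1} − 1)/5 for all n ≥ 0.

N(F(n)) = (6^{n+1} − 1)/5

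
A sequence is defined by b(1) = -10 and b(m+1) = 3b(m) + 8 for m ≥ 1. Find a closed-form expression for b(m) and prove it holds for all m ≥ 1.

Claim: b(m) = -2·3^m − 4.

Base case: b(1) = -10, and -2·3^1 − 4 = -6 − 4 = -10.
Assume b(r) = -2·3^r − 4 for some r ≥ 1.
Then b(r+1) = 3b(r) + 8 = 3·(-2·3^r − 4) + 8 = -6·3^r − 12 + 8 = -2·3^{r+1} − 4.
By induction, b(m) = -2·3^m − 4 for all m ≥ 1.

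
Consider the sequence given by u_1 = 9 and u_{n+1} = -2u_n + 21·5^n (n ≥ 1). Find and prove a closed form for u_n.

Claim: u_n = 3·(-2)^n + 3·5^n.

Base case: u_1 = 9, and 3·(-2)^1 + 3·5^1 = -6 + 15 = 9.
Assume u_m = 3·(-2)^m + 3·5^m for some m ≥ 1.
Then u_{m+1} = -2u_m + 21·5^m = -2·(3·(-2)^m + 3·5^m) + 21·5^m = 3·(-2)^{m+1} − 6·5^m + 21·5^m = 3·(-2)^{m+1} + 15·5^m = 3·(-2)^{m+1} + 3·5^{m+1}.
By induction, u_n = 3·(-2)^n + 3·5^n for all n ≥ 1.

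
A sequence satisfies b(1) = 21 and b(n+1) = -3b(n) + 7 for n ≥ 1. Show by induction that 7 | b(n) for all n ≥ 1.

Base case: b(1) = 21 = 7·3, so 7 | b(1).
Assume 7 | b(m), so b(m) = 7t for some integer t.
Then b(m+1) = -3b(m) + 7 = -3·(7t) + 7 = 7(-3t + 1), so 7 | b(m+1).
By induction, 7 | b(n) for all n ≥ 1.

7 | b(n)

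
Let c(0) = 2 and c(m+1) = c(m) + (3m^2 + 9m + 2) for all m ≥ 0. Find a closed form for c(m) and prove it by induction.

Claim: c(m) = m^3 + 3m^2 − 2m + 2.

Base case: c(0) = 2, and 0^3 + 3·0^2 − 2·0 + 2 = 2.
Assume c(j) = j^3 + 3j^2 − 2j + 2.
Then c(j+1) = c(j) + (3j^2 + 9j + 2) = (j^3 + 3j^2 − 2j + 2) + (3j^2 + 9j + 2) = j^3 + 6j^2 + 7j + 4,
and (j+1)^3 + 3·(j+1)^2 − 2·(j+1) + 2 = j^3 + 6j^2 + 7j + 4.
Hence c(m) = m^3 + 3m^2 − 2m + 2 for every m ≥ 0, by induction.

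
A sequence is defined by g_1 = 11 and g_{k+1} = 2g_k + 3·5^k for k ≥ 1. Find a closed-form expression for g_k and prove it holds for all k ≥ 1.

Claim: g_k = 3·2^k + 5^k.

Base case: g_1 = 11, and 3·2^1 + 5^1 = 6 + 5 = 11.
Assume g_m = 3·2^m + 5^m for some m ≥ 1.
Then g_{m+1} = 2g_m + 3·5^m = 2·(3·2^m + 5^m) + 3·5^m = 3·2^{m+1} + 2·5^m + 3·5^m = 3·2^{m+1} + 5·5^m = 3·2^{m+1} + 5^{m+1}.
Hence g_k = 3·2^k + 5^k for every k ≥ 1, by induction.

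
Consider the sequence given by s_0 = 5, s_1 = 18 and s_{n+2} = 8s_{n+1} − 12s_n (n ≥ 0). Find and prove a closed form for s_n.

Claim: s_n = 3·2^n + 2·6^n.

Base cases: s_0 = 5 and 3·2^0 + 2·6^0 = 5; s_1 = 18 and 3·2^1 + 2·6^1 = 18.
Assume s_j = 3·2^j + 2·6^j for all 0 ≤ j ≤ k, where k ≥ 1.
Then s_{k+1} = 8s_k − 12s_{k−1} = 8·(3·2^k + 2·6^k) − 12·(3·2^{k−1} + 2·6^{k−1}) = 3·(8·2 − 12)2^{k−1} + 2·(8·6 − 12)6^{k−1} = 12·2^{k−1} + 72·6^{k−1} = 3·2^{k+1} + 2·6^{k+1}.
So the formula holds for k+1, and by strong induction s_n = 3·2^n + 2·6^n for all n ≥ 0.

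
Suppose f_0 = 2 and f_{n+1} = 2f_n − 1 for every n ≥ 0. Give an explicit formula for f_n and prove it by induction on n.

Claim: f_n = 2^n + 1.

Base case: f_0 = 2, and 2^0 + 1 = 1 + 1 = 2.
Assume f_m = 2^m + 1 for some m ≥ 0.
Then f_{m+1} = 2f_m − 1 = 2·(2^m + 1) − 1 = 2^{m+1} + 2 − 1 = 2^{m+1} + 1.
This completes the inductive step, so f_n = 2^n + 1 for all n ≥ 0.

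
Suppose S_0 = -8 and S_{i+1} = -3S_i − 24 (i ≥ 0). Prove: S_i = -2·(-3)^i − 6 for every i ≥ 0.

Base case: S_0 = -8, and -2·(-3)^0 − 6 = -2 − 6 = -8.
Assume S_r = -2·(-3)^r − 6 for some r ≥ 0.
Then S_{r+1} = -3S_r − 24 = -3·(-2·(-3)^r − 6) − 24 = 6·(-3)^r + 18 − 24 = -2·(-3)^{r+1} − 6.
Hence S_i = -2·(-3)^i − 6 for every i ≥ 0, by induction.

S_i = -2·(-3)^i − 6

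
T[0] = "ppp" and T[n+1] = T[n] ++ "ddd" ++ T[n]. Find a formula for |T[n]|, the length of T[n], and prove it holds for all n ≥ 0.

Claim: |T[n]| = 6·2^n − 3.

Base case: |T[0]| = 3, and 6·2^0 − 3 = 3.
Assume |T[j]| = 6·2^j − 3.
Then |T[j+1]| = |T[j]| + 3 + |T[j]| = 2|T[j]| + 3 = 2(6·2^j − 3) + 3 = 6·2^{j+1} − 6 + 3 = 6·2^{j+1} − 3.
Hence |T[n]| = 6·2^n − 3 for every n ≥ 0, by induction.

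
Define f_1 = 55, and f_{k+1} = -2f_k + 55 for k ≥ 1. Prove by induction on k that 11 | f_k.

Base case: f_1 = 55 = 11·5, so 11 | f_1.
Assume 11 | f_j, so f_j = 11t for some integer t.
Then f_{j+1} = -2f_j + 55 = -2·(11t) + 55 = 11(-2t + 5), so 11 | f_{j+1}.
Hence 11 | f_k for every k ≥ 1, by induction.

11 | f_k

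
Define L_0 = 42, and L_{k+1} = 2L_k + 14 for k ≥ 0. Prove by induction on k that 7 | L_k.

Base case: L_0 = 42 = 7·6, so 7 | L_0.
Assume 7 | L_j, so L_j = 7t for some integer t.
Then L_{j+1} = 2L_j + 14 = 2·(7t) + 14 = 7(2t + 2), so 7 | L_{j+1}.
So the property holds for j+1, and by induction 7 | L_k for all k ≥ 0.

7 | L_k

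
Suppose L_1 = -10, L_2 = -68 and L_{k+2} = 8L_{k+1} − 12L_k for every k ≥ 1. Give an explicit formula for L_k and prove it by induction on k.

Claim: L_k = 2^k − 2·6^k.

Base cases: L_1 = -10 and 2^1 − 2·6^1 = -10; L_2 = -68 and 2^2 − 2·6^2 = -68.
Assume L_j = 2^j − 2·6^j for all 1 ≤ j ≤ r, where r ≥ 2.
Then L_{r+1} = 8L_r − 12L_{r−1} = 8·(2^r − 2·6^r) − 12·(2^{r−1} − 2·6^{r−1}) = (8·2 − 12)2^{r−1} − 2·(8·6 − 12)6^{r−1} = 4·2^{r−1} − 72·6^{r−1} = 2^{r+1} − 2·6^{r+1}.
By strong induction, L_k = 2^k − 2·6^k for all k ≥ 1.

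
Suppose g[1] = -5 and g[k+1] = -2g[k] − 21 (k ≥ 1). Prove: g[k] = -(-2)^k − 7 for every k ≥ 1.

Base case: g[1] = -5, and -(-2)^1 − 7 = 2 − 7 = -5.
Assume g[j] = -(-2)^j − 7 for some j ≥ 1.
Then g[j+1] = -2g[j] − 21 = -2·(-(-2)^j − 7) − 21 = 2·(-2)^j + 14 − 21 = -(-2)^{j+1} − 7.
So the formula holds for j+1, and by induction g[k] = -(-2)^k − 7 for all k ≥ 1.

g[k] = -(-2)^k − 7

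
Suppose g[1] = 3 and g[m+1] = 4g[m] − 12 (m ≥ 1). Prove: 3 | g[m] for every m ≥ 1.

Base case: g[1] = 3 = 3·1, so 3 | g[1].
Assume 3 | g[j], so g[j] = 3t for some integer t.
Then g[j+1] = 4g[j] − 12 = 4·(3t) − 12 = 3(4t − 4), so 3 | g[j+1].
So the property holds for j+1, and by induction 3 | g[m] for all m ≥ 1.

3 | g[m]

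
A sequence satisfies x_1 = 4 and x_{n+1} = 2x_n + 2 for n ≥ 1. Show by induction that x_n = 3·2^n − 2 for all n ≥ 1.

Base case: x_1 = 4, and 3·2^1 − 2 = 6 − 2 = 4.
Assume x_j = 3·2^j − 2 for some j ≥ 1.
Then x_{j+1} = 2x_j + 2 = 2·(3·2^j − 2) + 2 = 6·2^j − 4 + 2 = 3·2^{j+1} − 2.
This completes the inductive step, so x_n = 3·2^n − 2 for all n ≥ 1.

x_n = 3·2^n − 2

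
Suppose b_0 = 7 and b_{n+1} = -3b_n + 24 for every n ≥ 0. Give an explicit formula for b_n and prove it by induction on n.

Claim: b_n = (-3)^n + 6.

Base case: b_0 = 7, and (-3)^0 + 6 = 1 + 6 = 7.
Assume b_j = (-3)^j + 6 for some j ≥ 0.
Then b_{j+1} = -3b_j + 24 = -3·((-3)^j + 6) + 24 = -3·(-3)^j − 18 + 24 = (-3)^{j+1} + 6.
Hence b_n = (-3)^n + 6 for every n ≥ 0, by induction.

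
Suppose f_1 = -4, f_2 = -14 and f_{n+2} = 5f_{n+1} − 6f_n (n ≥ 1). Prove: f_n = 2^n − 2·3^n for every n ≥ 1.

Base cases: f_1 = -4 and 2^1 − 2·3^1 = -4; f_2 = -14 and 2^2 − 2·3^2 = -14.
Assume f_j = 2^j − 2·3^j for all 1 ≤ j ≤ k, where k ≥ 2.
Then f_{k+1} = 5f_k − 6f_{k−1} = 5·(2^k − 2·3^k) − 6·(2^{k−1} − 2·3^{k−1}) = (5·2 − 6)2^{k−1} − 2·(5·3 − 6)3^{k−1} = 4·2^{k−1} − 18·3^{k−1} = 2^{k+1} − 2·3^{k+1}.
Hence f_n = 2^n − 2·3^n for every n ≥ 1, by strong induction.

f_n = 2^n − 2·3^n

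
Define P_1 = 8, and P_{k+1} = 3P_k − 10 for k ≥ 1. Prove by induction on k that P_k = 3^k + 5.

Base case: P_1 = 8, and 3^1 + 5 = 3 + 5 = 8.
Assume P_m = 3^m + 5 for some m ≥ 1.
Then P_{m+1} = 3P_m − 10 = 3·(3^m + 5) − 10 = 3^{m+1} + 15 − 10 = 3^{m+1} + 5.
This completes the inductive step, so P_k = 3^k + 5 for all k ≥ 1.

P_k = 3^k + 5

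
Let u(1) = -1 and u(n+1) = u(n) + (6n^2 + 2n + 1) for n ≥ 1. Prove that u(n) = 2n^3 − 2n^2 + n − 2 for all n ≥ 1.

Base case: u(1) = -1, and 2·1^3 − 2·1^2 + 1 − 2 = -1.
Assume u(j) = 2j^3 − 2j^2 + j − 2.
Then u(j+1) = u(j) + (6j^2 + 2j + 1) = (2j^3 − 2j^2 + j − 2) + (6j^2 + 2j + 1) = 2j^3 + 4j^2 + 3j − 1,
and 2·(j+1)^3 − 2·(j+1)^2 + (j+1) − 2 = 2j^3 + 4j^2 + 3j − 1.
This completes the inductive step, so u(n) = 2n^3 − 2n^2 + n − 2 for all n ≥ 1.

u(n) = 2n^3 − 2n^2 + n − 2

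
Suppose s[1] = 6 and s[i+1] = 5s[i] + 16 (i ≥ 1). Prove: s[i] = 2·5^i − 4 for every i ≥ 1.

Base case: s[1] = 6, and 2·5^1 − 4 = 10 − 4 = 6.
Assume s[j] = 2·5^j − 4 for some j ≥ 1.
Then s[j+1] = 5s[j] + 16 = 5·(2·5^j − 4) + 16 = 10·5^j − 20 + 16 = 2·5^{j+1} − 4.
So the formula holds for j+1, and by induction s[i] = 2·5^i − 4 for all i ≥ 1.

s[i] = 2·5^i − 4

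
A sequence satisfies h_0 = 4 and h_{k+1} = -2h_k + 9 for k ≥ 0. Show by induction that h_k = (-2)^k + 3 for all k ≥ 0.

Base case: h_0 = 4, and (-2)^0 + 3 = 1 + 3 = 4.
Assume h_m = (-2)^m + 3 for some m ≥ 0.
Then h_{m+1} = -2h_m + 9 = -2·((-2)^m + 3) + 9 = -2·(-2)^m − 6 + 9 = (-2)^{m+1} + 3.
This completes the inductive step, so h_k = (-2)^k + 3 for all k ≥ 0.

h_k = (-2)^k + 3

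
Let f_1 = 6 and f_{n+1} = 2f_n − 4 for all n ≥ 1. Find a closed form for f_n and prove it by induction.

Claim: f_n = 2^n + 4.

Base case: f_1 = 6, and 2^1 + 4 = 2 + 4 = 6.
Assume f_j = 2^j + 4 for some j ≥ 1.
Then f_{j+1} = 2f_j − 4 = 2·(2^j + 4) − 4 = 2^{j+1} + 8 − 4 = 2^{j+1} + 4.
By induction, f_n = 2^n + 4 for all n ≥ 1.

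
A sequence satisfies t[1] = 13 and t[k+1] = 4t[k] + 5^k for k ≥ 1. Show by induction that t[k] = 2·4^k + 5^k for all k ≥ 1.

Base case: t[1] = 13, and 2·4^1 + 5^1 = 8 + 5 = 13.
Assume t[j] = 2·4^j + 5^j for some j ≥ 1.
Then t[j+1] = 4t[j] + 5^j = 4·(2·4^j + 5^j) + 5^j = 2·4^{j+1} + 4·5^j + 5^j = 2·4^{j+1} + 5·5^j = 2·4^{j+1} + 5^{j+1}.
This completes the inductive step, so t[k] = 2·4^k + 5^k for all k ≥ 1.

t[k] = 2·4^k + 5^k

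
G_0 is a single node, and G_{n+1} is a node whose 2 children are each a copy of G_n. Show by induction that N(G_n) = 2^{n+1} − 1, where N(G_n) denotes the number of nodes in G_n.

Base case: N(G_0) = 1, and 2^{0+1} − 1 = 1.
Assume N(G_m) = 2^{m+1} − 1.
Then N(G_{m+1}) = 1 + 2N(G_m) = 1 + 2(2^{m+1} − 1) = 2^{m+2} − 2 + 1 = 2^{m+2} − 1.
Hence N(G_n) = 2^{n+1} − 1 for every n ≥ 0, by induction.

N(G_n) = 2^{n+1} − 1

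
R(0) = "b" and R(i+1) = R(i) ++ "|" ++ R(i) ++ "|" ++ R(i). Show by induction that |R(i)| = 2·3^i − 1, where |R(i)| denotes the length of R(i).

Base case: |R(0)| = 1, and 2·3^0 − 1 = 1.
Assume |R(j)| = 2·3^j − 1.
Then |R(j+1)| = 3|R(j)| + 2 = 3(2·3^j − 1) + 2 = 2·3^{j+1} − 3 + 2 = 2·3^{j+1} − 1.
By induction, |R(i)| = 2·3^i − 1 for all i ≥ 0.

|R(i)| = 2·3^i − 1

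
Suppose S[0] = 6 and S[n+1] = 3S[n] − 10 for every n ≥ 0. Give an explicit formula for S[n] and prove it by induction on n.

Claim: S[n] = 3^n + 5.

Base case: S[0] = 6, and 3^0 + 5 = 1 + 5 = 6.
Assume S[j] = 3^j + 5 for some j ≥ 0.
Then S[j+1] = 3S[j] − 10 = 3·(3^j + 5) − 10 = 3^{j+1} + 15 − 10 = 3^{j+1} + 5.
Hence S[n] = 3^n + 5 for every n ≥ 0, by induction.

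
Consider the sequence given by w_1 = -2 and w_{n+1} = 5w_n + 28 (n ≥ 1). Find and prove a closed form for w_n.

Claim: w_n = 5^n − 7.

Base case: w_1 = -2, and 5^1 − 7 = 5 − 7 = -2.
Assume w_k = 5^k − 7 for some k ≥ 1.
Then w_{k+1} = 5w_k + 28 = 5·(5^k − 7) + 28 = 5^{k+1} − 35 + 28 = 5^{k+1} − 7.
This completes the inductive step, so w_n = 5^n − 7 for all n ≥ 1.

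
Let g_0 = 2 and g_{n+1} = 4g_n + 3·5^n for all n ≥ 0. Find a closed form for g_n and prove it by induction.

Claim: g_n = -4^n + 3·5^n.

Base case: g_0 = 2, and -4^0 + 3·5^0 = -1 + 3 = 2.
Assume g_r = -4^r + 3·5^r for some r ≥ 0.
Then g_{r+1} = 4g_r + 3·5^r = 4·(-4^r + 3·5^r) + 3·5^r = -4^{r+1} + 12·5^r + 3·5^r = -4^{r+1} + 15·5^r = -4^{r+1} + 3·5^{r+1}.
By induction, g_n = -4^n + 3·5^n for all n ≥ 0.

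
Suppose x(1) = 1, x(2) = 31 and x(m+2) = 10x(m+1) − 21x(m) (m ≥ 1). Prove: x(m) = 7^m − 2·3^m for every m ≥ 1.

Base cases: x(1) = 1 and 7^1 − 2·3^1 = 1; x(2) = 31 and 7^2 − 2·3^2 = 31.
Assume x(j) = 7^j − 2·3^j for all 1 ≤ j ≤ r, where r ≥ 2.
Then x(r+1) = 10x(r) − 21x(r−1) = 10·(7^r − 2·3^r) − 21·(7^{r−1} − 2·3^{r−1}) = (10·7 − 21)7^{r−1} − 2·(10·3 − 21)3^{r−1} = 49·7^{r−1} − 18·3^{r−1} = 7^{r+1} − 2·3^{r+1}.
Hence x(m) = 7^m − 2·3^m for every m ≥ 1, by strong induction.

x(m) = 7^m − 2·3^m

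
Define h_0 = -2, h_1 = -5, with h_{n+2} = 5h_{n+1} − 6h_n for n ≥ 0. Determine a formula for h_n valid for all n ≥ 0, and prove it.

Claim: h_n = -2^n − 3^n.

Base cases: h_0 = -2 and -2^0 − 3^0 = -2; h_1 = -5 and -2^1 − 3^1 = -5.
Assume h_j = -2^j − 3^j for all 0 ≤ j ≤ m, where m ≥ 1.
Then h_{m+1} = 5h_m − 6h_{m−1} = 5·(-2^m − 3^m) − 6·(-2^{m−1} − 3^{m−1}) = -(5·2 − 6)2^{m−1} − (5·3 − 6)3^{m−1} = -4·2^{m−1} − 9·3^{m−1} = -2^{m+1} − 3^{m+1}.
Hence h_n = -2^n − 3^n for every n ≥ 0, by strong induction.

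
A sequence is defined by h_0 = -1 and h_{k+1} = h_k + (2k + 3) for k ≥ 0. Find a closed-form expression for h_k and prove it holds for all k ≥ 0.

Claim: h_k = k^2 + 2k − 1.

Base case: h_0 = -1, and 0^2 + 2·0 − 1 = -1.
Assume h_j = j^2 + 2j − 1.
Then h_{j+1} = h_j + (2j + 3) = (j^2 + 2j − 1) + (2j + 3) = j^2 + 4j + 2,
and (j+1)^2 + 2·(j+1) − 1 = j^2 + 4j + 2.
Hence h_k = k^2 + 2k − 1 for every k ≥ 0, by induction.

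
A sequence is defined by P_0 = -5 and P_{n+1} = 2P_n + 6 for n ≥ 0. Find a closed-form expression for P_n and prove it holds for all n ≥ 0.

Claim: P_n = 2^n − 6.

Base case: P_0 = -5, and 2^0 − 6 = 1 − 6 = -5.
Assume P_m = 2^m − 6 for some m ≥ 0.
Then P_{m+1} = 2P_m + 6 = 2·(2^m − 6) + 6 = 2^{m+1} − 12 + 6 = 2^{m+1} − 6.
This completes the inductive step, so P_n = 2^n − 6 for all n ≥ 0.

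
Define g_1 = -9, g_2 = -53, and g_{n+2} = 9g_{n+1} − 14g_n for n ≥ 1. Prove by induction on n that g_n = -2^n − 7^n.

Base cases: g_1 = -9 and -2^1 − 7^1 = -9; g_2 = -53 and -2^2 − 7^2 = -53.
Assume g_j = -2^j − 7^j for all 1 ≤ j ≤ m, where m ≥ 2.
Then g_{m+1} = 9g_m − 14g_{m−1} = 9·(-2^m − 7^m) − 14·(-2^{m−1} − 7^{m−1}) = -(9·2 − 14)2^{m−1} − (9·7 − 14)7^{m−1} = -4·2^{m−1} − 49·7^{m−1} = -2^{m+1} − 7^{m+1}.
So the formula holds for m+1, and by strong induction g_n = -2^n − 7^n for all n ≥ 1.

g_n = -2^n − 7^n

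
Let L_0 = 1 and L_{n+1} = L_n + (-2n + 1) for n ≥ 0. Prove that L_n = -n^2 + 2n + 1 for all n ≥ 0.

Base case: L_0 = 1, and -0^2 + 2·0 + 1 = 1.
Assume L_j = -j^2 + 2j + 1.
Then L_{j+1} = L_j + (-2j + 1) = (-j^2 + 2j + 1) + (-2j + 1) = -j^2 + 2,
and -(j+1)^2 + 2·(j+1) + 1 = -j^2 + 2.
This completes the inductive step, so L_n = -n^2 + 2n + 1 for all n ≥ 0.

L_n = -n^2 + 2n + 1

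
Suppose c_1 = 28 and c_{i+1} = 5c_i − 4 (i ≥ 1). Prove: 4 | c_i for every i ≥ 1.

Base case: c_1 = 28 = 4·7, so 4 | c_1.
Assume 4 | c_r, so c_r = 4t for some integer t.
Then c_{r+1} = 5c_r − 4 = 5·(4t) − 4 = 4(5t − 1), so 4 | c_{r+1}.
So the property holds for r+1, and by induction 4 | c_i for all i ≥ 1.

4 | c_i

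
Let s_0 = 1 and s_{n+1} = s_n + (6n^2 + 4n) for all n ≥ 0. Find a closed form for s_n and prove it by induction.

Claim: s_n = 2n^3 − n^2 − n + 1.

Base case: s_0 = 1, and 2·0^3 − 0^2 − 0 + 1 = 1.
Assume s_m = 2m^3 − m^2 − m + 1.
Then s_{m+1} = s_m + (6m^2 + 4m) = (2m^3 − m^2 − m + 1) + (6m^2 + 4m) = 2m^3 + 5m^2 + 3m + 1,
and 2·(m+1)^3 − (m+1)^2 − (m+1) + 1 = 2m^3 + 5m^2 + 3m + 1.
Hence s_n = 2n^3 − n^2 − n + 1 for every n ≥ 0, by induction.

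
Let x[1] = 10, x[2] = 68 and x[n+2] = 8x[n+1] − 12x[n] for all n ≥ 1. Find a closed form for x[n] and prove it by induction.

Claim: x[n] = -2^n + 2·6^n.

Base cases: x[1] = 10 and -2^1 + 2·6^1 = 10; x[2] = 68 and -2^2 + 2·6^2 = 68.
Assume x[j] = -2^j + 2·6^j for all 1 ≤ j ≤ r, where r ≥ 2.
Then x[r+1] = 8x[r] − 12x[r−1] = 8·(-2^r + 2·6^r) − 12·(-2^{r−1} + 2·6^{r−1}) = -(8·2 − 12)2^{r−1} + 2·(8·6 − 12)6^{r−1} = -4·2^{r−1} + 72·6^{r−1} = -2^{r+1} + 2·6^{r+1}.
So the formula holds for r+1, and by strong induction x[n] = -2^n + 2·6^n for all n ≥ 1.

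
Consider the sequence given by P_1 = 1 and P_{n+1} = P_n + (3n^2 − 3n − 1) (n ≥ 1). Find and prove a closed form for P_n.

Claim: P_n = n^3 − 3n^2 + n + 2.

Base case: P_1 = 1, and 1^3 − 3·1^2 + 1 + 2 = 1.
Assume P_m = m^3 − 3m^2 + m + 2.
Then P_{m+1} = P_m + (3m^2 − 3m − 1) = (m^3 − 3m^2 + m + 2) + (3m^2 − 3m − 1) = m^3 − 2m + 1,
and (m+1)^3 − 3·(m+1)^2 + (m+1) + 2 = m^3 − 2m + 1.
Hence P_n = n^3 − 3n^2 + n + 2 for every n ≥ 1, by induction.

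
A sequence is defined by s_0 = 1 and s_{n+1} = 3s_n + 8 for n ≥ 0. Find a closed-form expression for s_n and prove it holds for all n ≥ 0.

Claim: s_n = 5·3^n − 4.

Base case: s_0 = 1, and 5·3^0 − 4 = 5 − 4 = 1.
Assume s_r = 5·3^r − 4 for some r ≥ 0.
Then s_{r+1} = 3s_r + 8 = 3·(5·3^r − 4) + 8 = 15·3^r − 12 + 8 = 5·3^{r+1} − 4.
By induction, s_n = 5·3^n − 4 for all n ≥ 0.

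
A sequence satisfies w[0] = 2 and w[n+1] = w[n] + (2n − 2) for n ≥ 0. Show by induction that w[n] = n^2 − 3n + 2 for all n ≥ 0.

Base case: w[0] = 2, and 0^2 − 3·0 + 2 = 2.
Assume w[m] = m^2 − 3m + 2.
Then w[m+1] = w[m] + (2m − 2) = (m^2 − 3m + 2) + (2m − 2) = m^2 − m,
and (m+1)^2 − 3·(m+1) + 2 = m^2 − m.
By induction, w[n] = n^2 − 3n + 2 for all n ≥ 0.

w[n] = n^2 − 3n + 2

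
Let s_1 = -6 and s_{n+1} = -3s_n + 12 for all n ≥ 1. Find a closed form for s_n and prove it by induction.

Claim: s_n = 3·(-3)^n + 3.

Base case: s_1 = -6, and 3·(-3)^1 + 3 = -9 + 3 = -6.
Assume s_r = 3·(-3)^r + 3 for some r ≥ 1.
Then s_{r+1} = -3s_r + 12 = -3·(3·(-3)^r + 3) + 12 = -9·(-3)^r − 9 + 12 = 3·(-3)^{r+1} + 3.
Hence s_n = 3·(-3)^n + 3 for every n ≥ 1, by induction.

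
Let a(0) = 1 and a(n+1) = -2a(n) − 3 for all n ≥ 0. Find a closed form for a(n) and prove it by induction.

Claim: a(n) = 2·(-2)^n − 1.

Base case: a(0) = 1, and 2·(-2)^0 − 1 = 2 − 1 = 1.
Assume a(r) = 2·(-2)^r − 1 for some r ≥ 0.
Then a(r+1) = -2a(r) − 3 = -2·(2·(-2)^r − 1) − 3 = -4·(-2)^r + 2 − 3 = 2·(-2)^{r+1} − 1.
So the formula holds for r+1, and by induction a(n) = 2·(-2)^n − 1 for all n ≥ 0.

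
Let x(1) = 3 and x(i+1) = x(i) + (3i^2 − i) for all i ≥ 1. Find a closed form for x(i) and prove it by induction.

Claim: x(i) = i^3 − 2i^2 + i + 3.

Base case: x(1) = 3, and 1^3 − 2·1^2 + 1 + 3 = 3.
Assume x(m) = m^3 − 2m^2 + m + 3.
Then x(m+1) = x(m) + (3m^2 − m) = (m^3 − 2m^2 + m + 3) + (3m^2 − m) = m^3 + m^2 + 3,
and (m+1)^3 − 2·(m+1)^2 + (m+1) + 3 = m^3 + m^2 + 3.
By induction, x(i) = i^3 − 2i^2 + i + 3 for all i ≥ 1.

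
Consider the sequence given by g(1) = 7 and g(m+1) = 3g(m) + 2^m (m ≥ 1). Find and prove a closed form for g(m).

Claim: g(m) = 3·3^m − 2^m.

Base case: g(1) = 7, and 3·3^1 − 2^1 = 9 − 2 = 7.
Assume g(r) = 3·3^r − 2^r for some r ≥ 1.
Then g(r+1) = 3g(r) + 2^r = 3·(3·3^r − 2^r) + 2^r = 3·3^{r+1} − 3·2^r + 2^r = 3·3^{r+1} − 2·2^r = 3·3^{r+1} − 2^{r+1}.
Hence g(m) = 3·3^m − 2^m for every m ≥ 1, by induction.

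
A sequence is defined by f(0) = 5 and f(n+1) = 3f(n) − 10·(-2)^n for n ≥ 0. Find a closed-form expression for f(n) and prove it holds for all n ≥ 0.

Claim: f(n) = 3·3^n + 2·(-2)^n.

Base case: f(0) = 5, and 3·3^0 + 2·(-2)^0 = 3 + 2 = 5.
Assume f(r) = 3·3^r + 2·(-2)^r for some r ≥ 0.
Then f(r+1) = 3f(r) − 10·(-2)^r = 3·(3·3^r + 2·(-2)^r) − 10·(-2)^r = 3·3^{r+1} + 6·(-2)^r − 10·(-2)^r = 3·3^{r+1} − 4·(-2)^r = 3·3^{r+1} + 2·(-2)^{r+1}.
By induction, f(n) = 3·3^n + 2·(-2)^n for all n ≥ 0.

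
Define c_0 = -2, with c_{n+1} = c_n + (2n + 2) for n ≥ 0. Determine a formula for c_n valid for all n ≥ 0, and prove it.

Claim: c_n = n^2 + n − 2.

Base case: c_0 = -2, and 0^2 + 0 − 2 = -2.
Assume c_k = k^2 + k − 2.
Then c_{k+1} = c_k + (2k + 2) = (k^2 + k − 2) + (2k + 2) = k^2 + 3k,
and (k+1)^2 + (k+1) − 2 = k^2 + 3k.
Hence c_n = n^2 + n − 2 for every n ≥ 0, by induction.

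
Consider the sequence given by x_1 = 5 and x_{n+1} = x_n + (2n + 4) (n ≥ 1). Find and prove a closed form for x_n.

Claim: x_n = n^2 + 3n + 1.

Base case: x_1 = 5, and 1^2 + 3·1 + 1 = 5.
Assume x_m = m^2 + 3m + 1.
Then x_{m+1} = x_m + (2m + 4) = (m^2 + 3m + 1) + (2m + 4) = m^2 + 5m + 5,
and (m+1)^2 + 3·(m+1) + 1 = m^2 + 5m + 5.
Hence x_n = n^2 + 3n + 1 for every n ≥ 1, by induction.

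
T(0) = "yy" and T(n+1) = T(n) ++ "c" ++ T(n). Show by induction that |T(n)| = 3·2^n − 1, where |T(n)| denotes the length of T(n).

Base case: |T(0)| = 2, and 3·2^0 − 1 = 2.
Assume |T(m)| = 3·2^m − 1.
Then |T(m+1)| = |T(m)| + 1 + |T(m)| = 2|T(m)| + 1 = 2(3·2^m − 1) + 1 = 3·2^{m+1} − 2 + 1 = 3·2^{m+1} − 1.
Hence |T(n)| = 3·2^n − 1 for every n ≥ 0, by induction.

|T(n)| = 3·2^n − 1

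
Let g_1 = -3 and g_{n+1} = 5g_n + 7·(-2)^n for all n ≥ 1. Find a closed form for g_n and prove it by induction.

Claim: g_n = -5^n − (-2)^n.

Base case: g_1 = -3, and -5^1 − (-2)^1 = -5 + 2 = -3.
Assume g_j = -5^j − (-2)^j for some j ≥ 1.
Then g_{j+1} = 5g_j + 7·(-2)^j = 5·(-5^j − (-2)^j) + 7·(-2)^j = -5^{j+1} − 5·(-2)^j + 7·(-2)^j = -5^{j+1} + 2·(-2)^j = -5^{j+1} − (-2)^{j+1}.
By induction, g_n = -5^n − (-2)^n for all n ≥ 1.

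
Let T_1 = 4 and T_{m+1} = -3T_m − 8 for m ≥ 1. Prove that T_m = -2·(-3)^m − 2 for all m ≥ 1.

Base case: T_1 = 4, and -2·(-3)^1 − 2 = 6 − 2 = 4.
Assume T_j = -2·(-3)^j − 2 for some j ≥ 1.
Then T_{j+1} = -3T_j − 8 = -3·(-2·(-3)^j − 2) − 8 = 6·(-3)^j + 6 − 8 = -2·(-3)^{j+1} − 2.
By induction, T_m = -2·(-3)^m − 2 for all m ≥ 1.

T_m = -2·(-3)^m − 2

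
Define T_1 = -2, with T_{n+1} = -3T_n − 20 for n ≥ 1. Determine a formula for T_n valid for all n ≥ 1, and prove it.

Claim: T_n = -(-3)^n − 5.

Base case: T_1 = -2, and -(-3)^1 − 5 = 3 − 5 = -2.
Assume T_j = -(-3)^j − 5 for some j ≥ 1.
Then T_{j+1} = -3T_j − 20 = -3·(-(-3)^j − 5) − 20 = 3·(-3)^j + 15 − 20 = -(-3)^{j+1} − 5.
So the formula holds for j+1, and by induction T_n = -(-3)^n − 5 for all n ≥ 1.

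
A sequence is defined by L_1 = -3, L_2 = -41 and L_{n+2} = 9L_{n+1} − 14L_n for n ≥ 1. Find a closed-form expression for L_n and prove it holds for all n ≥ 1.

Claim: L_n = 2·2^n − 7^n.

Base cases: L_1 = -3 and 2·2^1 − 7^1 = -3; L_2 = -41 and 2·2^2 − 7^2 = -41.
Assume L_j = 2·2^j − 7^j for all 1 ≤ j ≤ m, where m ≥ 2.
Then L_{m+1} = 9L_m − 14L_{m−1} = 9·(2·2^m − 7^m) − 14·(2·2^{m−1} − 7^{m−1}) = 2·(9·2 − 14)2^{m−1} − (9·7 − 14)7^{m−1} = 8·2^{m−1} − 49·7^{m−1} = 2·2^{m+1} − 7^{m+1}.
So the formula holds for m+1, and by strong induction L_n = 2·2^n − 7^n for all n ≥ 1.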